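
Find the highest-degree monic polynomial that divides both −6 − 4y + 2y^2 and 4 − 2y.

Repeated division with remainder:
  2y^2 − 4y − 6 = (−y)(−2y + 4) + (−6)
  −2y + 4 = ((1/3)y − 2/3)(−6) + (0)
The last nonzero remainder is the constant −6, so the polynomials are coprime and gcd = 1.

1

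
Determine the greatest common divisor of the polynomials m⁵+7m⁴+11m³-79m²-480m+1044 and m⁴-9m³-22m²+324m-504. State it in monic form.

Repeated division with remainder:
  m⁵+7m⁴+11m³-79m²-480m+1044 = (m+16)(m⁴-9m³-22m²+324m-504) + (177m³-51m²-5160m+9108)
  m⁴-9m³-22m²+324m-504 = ((1/177)m-514/10443)(177m³-51m²-5160m+9108) + ((16160/3481)m²+(64640/3481)m-193920/3481)
  177m³-51m²-5160m+9108 = ((616137/16160)m-2642079/16160)((16160/3481)m²+(64640/3481)m-193920/3481) + (0)
Last nonzero remainder: (16160/3481)m²+(64640/3481)m-193920/3481. Dividing through by 16160/3481 gives the monic gcd m²+4m-12.

m²+4m-12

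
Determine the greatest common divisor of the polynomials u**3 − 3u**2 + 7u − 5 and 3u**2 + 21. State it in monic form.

1

By polynomial division,
  u**3 − 3u**2 + 7u − 5 = ((1/3)u − 1)(3u**2 + 21) + (16)
  3u**2 + 21 = ((3/16)u**2 + 21/16)(16) + (0)
The last nonzero remainder is the constant 16, so the polynomials are coprime and gcd = 1.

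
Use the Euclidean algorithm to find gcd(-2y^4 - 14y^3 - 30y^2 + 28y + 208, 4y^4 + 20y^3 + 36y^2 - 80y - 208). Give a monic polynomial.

By polynomial division,
  -2y^4 - 14y^3 - 30y^2 + 28y + 208 = (-1/2)(4y^4 + 20y^3 + 36y^2 - 80y - 208) + (-4y^3 - 12y^2 - 12y + 104)
  4y^4 + 20y^3 + 36y^2 - 80y - 208 = (-y - 2)(-4y^3 - 12y^2 - 12y + 104) + (0)
Last nonzero remainder: -4y^3 - 12y^2 - 12y + 104. Dividing through by -4 gives the monic gcd y^3 + 3y^2 + 3y - 26.

y^3 + 3y^2 + 3y - 26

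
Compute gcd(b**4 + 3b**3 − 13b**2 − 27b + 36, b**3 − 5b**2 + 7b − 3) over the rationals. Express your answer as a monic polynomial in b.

By polynomial division,
  b**4 + 3b**3 − 13b**2 − 27b + 36 = (b + 8)(b**3 − 5b**2 + 7b − 3) + (20b**2 − 80b + 60)
  b**3 − 5b**2 + 7b − 3 = ((1/20)b − 1/20)(20b**2 − 80b + 60) + (0)
Last nonzero remainder: 20b**2 − 80b + 60. Dividing through by 20 gives the monic gcd b**2 − 4b + 3.

b**2 − 4b + 3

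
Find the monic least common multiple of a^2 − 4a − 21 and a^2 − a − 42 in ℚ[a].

Apply the Euclidean algorithm:
  a^2 − 4a − 21 = (a^2 − a − 42) + (−3a + 21)
  a^2 − a − 42 = (−(1/3)a − 2)(−3a + 21) + (0)
Last nonzero remainder: −3a + 21. Dividing through by −3 gives the monic gcd a − 7.
Then lcm(f, g) = f·g / gcd(f, g); expanding and making the result monic gives the answer.

a^3 + 2a^2 − 45a − 126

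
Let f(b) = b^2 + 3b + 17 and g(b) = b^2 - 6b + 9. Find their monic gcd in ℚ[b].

1

By polynomial division,
  b^2 + 3b + 17 = (b^2 - 6b + 9) + (9b + 8)
  b^2 - 6b + 9 = ((1/9)b - 62/81)(9b + 8) + (1225/81)
  9b + 8 = ((729/1225)b + 648/1225)(1225/81) + (0)
The last nonzero remainder is the constant 1225/81, so the polynomials are coprime and gcd = 1.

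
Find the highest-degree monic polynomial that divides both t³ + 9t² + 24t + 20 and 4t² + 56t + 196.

1

By polynomial division,
  t³ + 9t² + 24t + 20 = ((1/4)t - 5/4)(4t² + 56t + 196) + (45t + 265)
  4t² + 56t + 196 = ((4/45)t + 292/405)(45t + 265) + (400/81)
  45t + 265 = ((729/80)t + 4293/80)(400/81) + (0)
The last nonzero remainder is the constant 400/81, so the polynomials are coprime and gcd = 1.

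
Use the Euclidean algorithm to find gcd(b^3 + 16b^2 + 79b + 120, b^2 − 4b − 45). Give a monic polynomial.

Apply the Euclidean algorithm:
  b^3 + 16b^2 + 79b + 120 = (b + 20)(b^2 − 4b − 45) + (204b + 1020)
  b^2 − 4b − 45 = ((1/204)b − 3/68)(204b + 1020) + (0)
Last nonzero remainder: 204b + 1020. Dividing through by 204 gives the monic gcd b + 5.

b + 5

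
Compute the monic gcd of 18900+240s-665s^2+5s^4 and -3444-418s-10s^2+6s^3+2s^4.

-42-s+s^2

By polynomial division,
  5s^4-665s^2+240s+18900 = (5/2)(2s^4+6s^3-10s^2-418s-3444) + (-15s^3-640s^2+1285s+27510)
  2s^4+6s^3-10s^2-418s-3444 = (-(2/15)s+238/45)(-15s^3-640s^2+1285s+27510) + ((31916/9)s^2-(31916/9)s-446824/3)
  -15s^3-640s^2+1285s+27510 = (-(135/31916)s-5895/31916)((31916/9)s^2-(31916/9)s-446824/3) + (0)
Last nonzero remainder: (31916/9)s^2-(31916/9)s-446824/3. Dividing through by 31916/9 gives the monic gcd s^2-s-42.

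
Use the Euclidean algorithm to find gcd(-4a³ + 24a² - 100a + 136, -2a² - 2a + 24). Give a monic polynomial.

1

Apply the Euclidean algorithm:
  -4a³ + 24a² - 100a + 136 = (2a - 14)(-2a² - 2a + 24) + (-176a + 472)
  -2a² - 2a + 24 = ((1/88)a + 81/1936)(-176a + 472) + (1029/242)
  -176a + 472 = (-(42592/1029)a + 114224/1029)(1029/242) + (0)
The last nonzero remainder is the constant 1029/242, so the polynomials are coprime and gcd = 1.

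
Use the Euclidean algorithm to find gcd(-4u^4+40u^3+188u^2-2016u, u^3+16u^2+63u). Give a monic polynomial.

Euclidean algorithm in ℚ[u]:
  -4u^4+40u^3+188u^2-2016u = (-4u+104)(u^3+16u^2+63u) + (-1224u^2-8568u)
  u^3+16u^2+63u = (-(1/1224)u-1/136)(-1224u^2-8568u) + (0)
Last nonzero remainder: -1224u^2-8568u. Dividing through by -1224 gives the monic gcd u^2+7u.

u^2+7u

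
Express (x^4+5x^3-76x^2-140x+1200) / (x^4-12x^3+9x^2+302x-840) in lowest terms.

(x+10)/(x-7)

Apply the Euclidean algorithm:
  x^4+5x^3-76x^2-140x+1200 = (x^4-12x^3+9x^2+302x-840) + (17x^3-85x^2-442x+2040)
  x^4-12x^3+9x^2+302x-840 = ((1/17)x-7/17)(17x^3-85x^2-442x+2040) + (0)
Last nonzero remainder: 17x^3-85x^2-442x+2040. Dividing through by 17 gives the monic gcd x^3-5x^2-26x+120.
Cancel x^3-5x^2-26x+120 from numerator and denominator to get the reduced form.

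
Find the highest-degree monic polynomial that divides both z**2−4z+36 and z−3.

1

By polynomial division,
  z**2−4z+36 = (z−1)(z−3) + (33)
  z−3 = ((1/33)z−1/11)(33) + (0)
The last nonzero remainder is the constant 33, so the polynomials are coprime and gcd = 1.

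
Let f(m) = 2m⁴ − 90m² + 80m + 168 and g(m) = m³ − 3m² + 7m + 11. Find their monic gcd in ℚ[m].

m + 1

By polynomial division,
  2m⁴ − 90m² + 80m + 168 = (2m + 6)(m³ − 3m² + 7m + 11) + (−86m² + 16m + 102)
  m³ − 3m² + 7m + 11 = (−(1/86)m + 121/3698)(−86m² + 16m + 102) + ((14168/1849)m + 14168/1849)
  −86m² + 16m + 102 = (−(79507/7084)m + 94299/7084)((14168/1849)m + 14168/1849) + (0)
Last nonzero remainder: (14168/1849)m + 14168/1849. Dividing through by 14168/1849 gives the monic gcd m + 1.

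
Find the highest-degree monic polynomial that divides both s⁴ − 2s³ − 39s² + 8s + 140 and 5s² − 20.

Repeated division with remainder:
  s⁴ − 2s³ − 39s² + 8s + 140 = ((1/5)s² − (2/5)s − 7)(5s² − 20) + (0)
Last nonzero remainder: 5s² − 20. Dividing through by 5 gives the monic gcd s² − 4.

s² − 4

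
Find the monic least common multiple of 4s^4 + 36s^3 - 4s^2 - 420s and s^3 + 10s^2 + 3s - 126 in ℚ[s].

s^5 + 15s^4 + 53s^3 - 111s^2 - 630s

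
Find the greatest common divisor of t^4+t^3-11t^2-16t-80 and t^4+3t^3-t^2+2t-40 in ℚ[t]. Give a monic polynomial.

t^3+5t^2+9t+20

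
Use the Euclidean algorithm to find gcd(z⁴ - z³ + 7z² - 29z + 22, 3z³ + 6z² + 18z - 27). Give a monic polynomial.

z - 1

Repeated division with remainder:
  z⁴ - z³ + 7z² - 29z + 22 = ((1/3)z - 1)(3z³ + 6z² + 18z - 27) + (7z² - 2z - 5)
  3z³ + 6z² + 18z - 27 = ((3/7)z + 48/49)(7z² - 2z - 5) + ((1083/49)z - 1083/49)
  7z² - 2z - 5 = ((343/1083)z + 245/1083)((1083/49)z - 1083/49) + (0)
Last nonzero remainder: (1083/49)z - 1083/49. Dividing through by 1083/49 gives the monic gcd z - 1.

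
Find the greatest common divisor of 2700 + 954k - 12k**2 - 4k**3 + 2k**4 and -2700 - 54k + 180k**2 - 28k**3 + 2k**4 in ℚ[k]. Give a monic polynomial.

225 + 42k - 8k**2 + k**3

Euclidean algorithm in ℚ[k]:
  2k**4 - 4k**3 - 12k**2 + 954k + 2700 = (2k**4 - 28k**3 + 180k**2 - 54k - 2700) + (24k**3 - 192k**2 + 1008k + 5400)
  2k**4 - 28k**3 + 180k**2 - 54k - 2700 = ((1/12)k - 1/2)(24k**3 - 192k**2 + 1008k + 5400) + (0)
Last nonzero remainder: 24k**3 - 192k**2 + 1008k + 5400. Dividing through by 24 gives the monic gcd k**3 - 8k**2 + 42k + 225.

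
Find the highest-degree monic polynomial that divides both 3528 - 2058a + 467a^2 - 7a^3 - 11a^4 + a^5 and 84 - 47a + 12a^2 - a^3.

-84 + 47a - 12a^2 + a^3

Euclidean algorithm in ℚ[a]:
  a^5 - 11a^4 - 7a^3 + 467a^2 - 2058a + 3528 = (-a^2 - a + 42)(-a^3 + 12a^2 - 47a + 84) + (0)
Last nonzero remainder: -a^3 + 12a^2 - 47a + 84. Dividing through by -1 gives the monic gcd a^3 - 12a^2 + 47a - 84.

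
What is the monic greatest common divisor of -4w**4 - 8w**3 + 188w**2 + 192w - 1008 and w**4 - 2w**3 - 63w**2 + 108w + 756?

w**3 + 4w**2 - 39w - 126

By polynomial division,
  -4w**4 - 8w**3 + 188w**2 + 192w - 1008 = (-4)(w**4 - 2w**3 - 63w**2 + 108w + 756) + (-16w**3 - 64w**2 + 624w + 2016)
  w**4 - 2w**3 - 63w**2 + 108w + 756 = (-(1/16)w + 3/8)(-16w**3 - 64w**2 + 624w + 2016) + (0)
Last nonzero remainder: -16w**3 - 64w**2 + 624w + 2016. Dividing through by -16 gives the monic gcd w**3 + 4w**2 - 39w - 126.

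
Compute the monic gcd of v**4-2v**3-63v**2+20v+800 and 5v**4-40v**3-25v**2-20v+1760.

v**2-12v+32

Repeated division with remainder:
  v**4-2v**3-63v**2+20v+800 = (1/5)(5v**4-40v**3-25v**2-20v+1760) + (6v**3-58v**2+24v+448)
  5v**4-40v**3-25v**2-20v+1760 = ((5/6)v+25/18)(6v**3-58v**2+24v+448) + ((320/9)v**2-(1280/3)v+10240/9)
  6v**3-58v**2+24v+448 = ((27/160)v+63/160)((320/9)v**2-(1280/3)v+10240/9) + (0)
Last nonzero remainder: (320/9)v**2-(1280/3)v+10240/9. Dividing through by 320/9 gives the monic gcd v**2-12v+32.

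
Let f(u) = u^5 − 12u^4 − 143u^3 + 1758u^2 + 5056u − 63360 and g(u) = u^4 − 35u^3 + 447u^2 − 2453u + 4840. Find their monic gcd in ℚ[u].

u^2 − 19u + 88

Repeated division with remainder:
  u^5 − 12u^4 − 143u^3 + 1758u^2 + 5056u − 63360 = (u + 23)(u^4 − 35u^3 + 447u^2 − 2453u + 4840) + (215u^3 − 6070u^2 + 56635u − 174680)
  u^4 − 35u^3 + 447u^2 − 2453u + 4840 = ((1/215)u − 291/9245)(215u^3 − 6070u^2 + 56635u − 174680) + (−(13832/1849)u^2 + (262808/1849)u − 1217216/1849)
  215u^3 − 6070u^2 + 56635u − 174680 = (−(397535/13832)u + 3670265/13832)(−(13832/1849)u^2 + (262808/1849)u − 1217216/1849) + (0)
Last nonzero remainder: −(13832/1849)u^2 + (262808/1849)u − 1217216/1849. Dividing through by −13832/1849 gives the monic gcd u^2 − 19u + 88.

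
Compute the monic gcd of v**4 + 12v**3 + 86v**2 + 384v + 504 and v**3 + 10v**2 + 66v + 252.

v**3 + 10v**2 + 66v + 252

Euclidean algorithm in ℚ[v]:
  v**4 + 12v**3 + 86v**2 + 384v + 504 = (v + 2)(v**3 + 10v**2 + 66v + 252) + (0)
The last nonzero remainder v**3 + 10v**2 + 66v + 252 is already monic.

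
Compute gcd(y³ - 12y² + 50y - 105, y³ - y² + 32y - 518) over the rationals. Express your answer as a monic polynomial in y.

y - 7

Repeated division with remainder:
  y³ - 12y² + 50y - 105 = (y³ - y² + 32y - 518) + (-11y² + 18y + 413)
  y³ - y² + 32y - 518 = (-(1/11)y - 7/121)(-11y² + 18y + 413) + ((8541/121)y - 59787/121)
  -11y² + 18y + 413 = (-(1331/8541)y - 7139/8541)((8541/121)y - 59787/121) + (0)
Last nonzero remainder: (8541/121)y - 59787/121. Dividing through by 8541/121 gives the monic gcd y - 7.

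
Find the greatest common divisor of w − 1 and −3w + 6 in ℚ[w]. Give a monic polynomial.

Euclidean algorithm in ℚ[w]:
  w − 1 = (−1/3)(−3w + 6) + (1)
  −3w + 6 = (−3w + 6)(1) + (0)
The last nonzero remainder is the constant 1, so the polynomials are coprime and gcd = 1.

1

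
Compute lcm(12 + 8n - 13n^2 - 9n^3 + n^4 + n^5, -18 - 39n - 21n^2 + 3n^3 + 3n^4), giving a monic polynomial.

12 + 20n - 5n^2 - 22n^3 - 8n^4 + 2n^5 + n^6

Repeated division with remainder:
  n^5 + n^4 - 9n^3 - 13n^2 + 8n + 12 = ((1/3)n)(3n^4 + 3n^3 - 21n^2 - 39n - 18) + (-2n^3 + 14n + 12)
  3n^4 + 3n^3 - 21n^2 - 39n - 18 = (-(3/2)n - 3/2)(-2n^3 + 14n + 12) + (0)
Last nonzero remainder: -2n^3 + 14n + 12. Dividing through by -2 gives the monic gcd n^3 - 7n - 6.
Then lcm(f, g) = f·g / gcd(f, g); expanding and making the result monic gives the answer.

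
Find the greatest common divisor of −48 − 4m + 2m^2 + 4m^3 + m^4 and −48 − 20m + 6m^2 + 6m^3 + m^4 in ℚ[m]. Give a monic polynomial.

−8 + 2m + m^2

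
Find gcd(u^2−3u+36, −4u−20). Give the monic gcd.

Repeated division with remainder:
  u^2−3u+36 = (−(1/4)u+2)(−4u−20) + (76)
  −4u−20 = (−(1/19)u−5/19)(76) + (0)
The last nonzero remainder is the constant 76, so the polynomials are coprime and gcd = 1.

1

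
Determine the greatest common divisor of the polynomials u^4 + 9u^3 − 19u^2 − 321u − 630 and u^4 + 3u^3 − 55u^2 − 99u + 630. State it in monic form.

u^3 + 6u^2 − 37u − 210

Apply the Euclidean algorithm:
  u^4 + 9u^3 − 19u^2 − 321u − 630 = (u^4 + 3u^3 − 55u^2 − 99u + 630) + (6u^3 + 36u^2 − 222u − 1260)
  u^4 + 3u^3 − 55u^2 − 99u + 630 = ((1/6)u − 1/2)(6u^3 + 36u^2 − 222u − 1260) + (0)
Last nonzero remainder: 6u^3 + 36u^2 − 222u − 1260. Dividing through by 6 gives the monic gcd u^3 + 6u^2 − 37u − 210.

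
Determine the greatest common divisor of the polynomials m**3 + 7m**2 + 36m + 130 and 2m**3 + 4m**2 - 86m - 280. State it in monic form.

m + 5

Apply the Euclidean algorithm:
  m**3 + 7m**2 + 36m + 130 = (1/2)(2m**3 + 4m**2 - 86m - 280) + (5m**2 + 79m + 270)
  2m**3 + 4m**2 - 86m - 280 = ((2/5)m - 138/25)(5m**2 + 79m + 270) + ((6052/25)m + 6052/5)
  5m**2 + 79m + 270 = ((125/6052)m + 675/3026)((6052/25)m + 6052/5) + (0)
Last nonzero remainder: (6052/25)m + 6052/5. Dividing through by 6052/25 gives the monic gcd m + 5.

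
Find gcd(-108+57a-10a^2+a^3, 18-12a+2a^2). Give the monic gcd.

Euclidean algorithm in ℚ[a]:
  a^3-10a^2+57a-108 = ((1/2)a-2)(2a^2-12a+18) + (24a-72)
  2a^2-12a+18 = ((1/12)a-1/4)(24a-72) + (0)
Last nonzero remainder: 24a-72. Dividing through by 24 gives the monic gcd a-3.

-3+a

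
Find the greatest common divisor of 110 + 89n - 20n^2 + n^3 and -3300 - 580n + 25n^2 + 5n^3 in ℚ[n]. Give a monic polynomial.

-11 + n

Repeated division with remainder:
  n^3 - 20n^2 + 89n + 110 = (1/5)(5n^3 + 25n^2 - 580n - 3300) + (-25n^2 + 205n + 770)
  5n^3 + 25n^2 - 580n - 3300 = (-(1/5)n - 66/25)(-25n^2 + 205n + 770) + ((576/5)n - 6336/5)
  -25n^2 + 205n + 770 = (-(125/576)n - 175/288)((576/5)n - 6336/5) + (0)
Last nonzero remainder: (576/5)n - 6336/5. Dividing through by 576/5 gives the monic gcd n - 11.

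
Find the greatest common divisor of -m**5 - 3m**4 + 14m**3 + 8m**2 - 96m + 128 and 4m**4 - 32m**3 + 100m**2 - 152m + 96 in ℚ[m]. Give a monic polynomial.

m**3 - 5m**2 + 10m - 8

Repeated division with remainder:
  -m**5 - 3m**4 + 14m**3 + 8m**2 - 96m + 128 = (-(1/4)m - 11/4)(4m**4 - 32m**3 + 100m**2 - 152m + 96) + (-49m**3 + 245m**2 - 490m + 392)
  4m**4 - 32m**3 + 100m**2 - 152m + 96 = (-(4/49)m + 12/49)(-49m**3 + 245m**2 - 490m + 392) + (0)
Last nonzero remainder: -49m**3 + 245m**2 - 490m + 392. Dividing through by -49 gives the monic gcd m**3 - 5m**2 + 10m - 8.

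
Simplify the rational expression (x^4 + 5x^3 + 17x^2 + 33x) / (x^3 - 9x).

Euclidean algorithm in ℚ[x]:
  x^4 + 5x^3 + 17x^2 + 33x = (x + 5)(x^3 - 9x) + (26x^2 + 78x)
  x^3 - 9x = ((1/26)x - 3/26)(26x^2 + 78x) + (0)
Last nonzero remainder: 26x^2 + 78x. Dividing through by 26 gives the monic gcd x^2 + 3x.
Cancel x^2 + 3x from numerator and denominator to get the reduced form.

(x^2 + 2x + 11)/(x - 3)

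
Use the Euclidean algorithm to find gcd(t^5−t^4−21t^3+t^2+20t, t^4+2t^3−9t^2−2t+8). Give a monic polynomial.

By polynomial division,
  t^5−t^4−21t^3+t^2+20t = (t−3)(t^4+2t^3−9t^2−2t+8) + (−6t^3−24t^2+6t+24)
  t^4+2t^3−9t^2−2t+8 = (−(1/6)t+1/3)(−6t^3−24t^2+6t+24) + (0)
Last nonzero remainder: −6t^3−24t^2+6t+24. Dividing through by −6 gives the monic gcd t^3+4t^2−t−4.

t^3+4t^2−t−4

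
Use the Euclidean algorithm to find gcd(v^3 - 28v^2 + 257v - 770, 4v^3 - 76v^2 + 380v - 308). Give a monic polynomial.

Repeated division with remainder:
  v^3 - 28v^2 + 257v - 770 = (1/4)(4v^3 - 76v^2 + 380v - 308) + (-9v^2 + 162v - 693)
  4v^3 - 76v^2 + 380v - 308 = (-(4/9)v + 4/9)(-9v^2 + 162v - 693) + (0)
Last nonzero remainder: -9v^2 + 162v - 693. Dividing through by -9 gives the monic gcd v^2 - 18v + 77.

v^2 - 18v + 77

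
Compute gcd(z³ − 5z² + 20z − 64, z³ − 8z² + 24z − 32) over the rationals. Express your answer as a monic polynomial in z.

z − 4

Euclidean algorithm in ℚ[z]:
  z³ − 5z² + 20z − 64 = (z³ − 8z² + 24z − 32) + (3z² − 4z − 32)
  z³ − 8z² + 24z − 32 = ((1/3)z − 20/9)(3z² − 4z − 32) + ((232/9)z − 928/9)
  3z² − 4z − 32 = ((27/232)z + 9/29)((232/9)z − 928/9) + (0)
Last nonzero remainder: (232/9)z − 928/9. Dividing through by 232/9 gives the monic gcd z − 4.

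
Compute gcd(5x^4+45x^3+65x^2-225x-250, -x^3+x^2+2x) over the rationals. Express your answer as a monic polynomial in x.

Apply the Euclidean algorithm:
  5x^4+45x^3+65x^2-225x-250 = (-5x-50)(-x^3+x^2+2x) + (125x^2-125x-250)
  -x^3+x^2+2x = (-(1/125)x)(125x^2-125x-250) + (0)
Last nonzero remainder: 125x^2-125x-250. Dividing through by 125 gives the monic gcd x^2-x-2.

x^2-x-2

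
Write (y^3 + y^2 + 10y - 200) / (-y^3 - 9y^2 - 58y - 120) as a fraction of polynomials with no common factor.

Repeated division with remainder:
  y^3 + y^2 + 10y - 200 = (-1)(-y^3 - 9y^2 - 58y - 120) + (-8y^2 - 48y - 320)
  -y^3 - 9y^2 - 58y - 120 = ((1/8)y + 3/8)(-8y^2 - 48y - 320) + (0)
Last nonzero remainder: -8y^2 - 48y - 320. Dividing through by -8 gives the monic gcd y^2 + 6y + 40.
Cancel y^2 + 6y + 40 from numerator and denominator to get the reduced form.

(-y + 5)/(y + 3)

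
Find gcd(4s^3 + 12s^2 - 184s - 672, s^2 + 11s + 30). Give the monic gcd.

s + 6

Apply the Euclidean algorithm:
  4s^3 + 12s^2 - 184s - 672 = (4s - 32)(s^2 + 11s + 30) + (48s + 288)
  s^2 + 11s + 30 = ((1/48)s + 5/48)(48s + 288) + (0)
Last nonzero remainder: 48s + 288. Dividing through by 48 gives the monic gcd s + 6.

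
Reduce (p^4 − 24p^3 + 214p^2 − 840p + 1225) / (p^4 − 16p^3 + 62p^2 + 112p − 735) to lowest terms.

Repeated division with remainder:
  p^4 − 24p^3 + 214p^2 − 840p + 1225 = (p^4 − 16p^3 + 62p^2 + 112p − 735) + (−8p^3 + 152p^2 − 952p + 1960)
  p^4 − 16p^3 + 62p^2 + 112p − 735 = (−(1/8)p − 3/8)(−8p^3 + 152p^2 − 952p + 1960) + (0)
Last nonzero remainder: −8p^3 + 152p^2 − 952p + 1960. Dividing through by −8 gives the monic gcd p^3 − 19p^2 + 119p − 245.
Cancel p^3 − 19p^2 + 119p − 245 from numerator and denominator to get the reduced form.

(p − 5)/(p + 3)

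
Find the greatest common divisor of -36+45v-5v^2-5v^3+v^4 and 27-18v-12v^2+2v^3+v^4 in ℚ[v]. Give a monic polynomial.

9-9v-v^2+v^3

Repeated division with remainder:
  v^4-5v^3-5v^2+45v-36 = (v^4+2v^3-12v^2-18v+27) + (-7v^3+7v^2+63v-63)
  v^4+2v^3-12v^2-18v+27 = (-(1/7)v-3/7)(-7v^3+7v^2+63v-63) + (0)
Last nonzero remainder: -7v^3+7v^2+63v-63. Dividing through by -7 gives the monic gcd v^3-v^2-9v+9.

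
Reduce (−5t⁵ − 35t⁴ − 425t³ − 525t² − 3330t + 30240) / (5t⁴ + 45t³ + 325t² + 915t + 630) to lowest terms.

(−t³ − 2t² − 33t + 144)/(t² + 4t + 3)

Apply the Euclidean algorithm:
  −5t⁵ − 35t⁴ − 425t³ − 525t² − 3330t + 30240 = (−t + 2)(5t⁴ + 45t³ + 325t² + 915t + 630) + (−190t³ − 260t² − 4530t + 28980)
  5t⁴ + 45t³ + 325t² + 915t + 630 = (−(1/38)t − 145/722)(−190t³ − 260t² − 4530t + 28980) + ((55440/361)t² + (277200/361)t + 2328480/361)
  −190t³ − 260t² − 4530t + 28980 = (−(6859/5544)t + 8303/1848)((55440/361)t² + (277200/361)t + 2328480/361) + (0)
Last nonzero remainder: (55440/361)t² + (277200/361)t + 2328480/361. Dividing through by 55440/361 gives the monic gcd t² + 5t + 42.
Cancel t² + 5t + 42 from numerator and denominator to get the reduced form.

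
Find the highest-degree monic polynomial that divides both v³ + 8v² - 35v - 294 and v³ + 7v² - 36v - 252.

v² + v - 42

By polynomial division,
  v³ + 8v² - 35v - 294 = (v³ + 7v² - 36v - 252) + (v² + v - 42)
  v³ + 7v² - 36v - 252 = (v + 6)(v² + v - 42) + (0)
The last nonzero remainder v² + v - 42 is already monic.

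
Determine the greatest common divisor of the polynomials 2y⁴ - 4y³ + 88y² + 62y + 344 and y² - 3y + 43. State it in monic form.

Apply the Euclidean algorithm:
  2y⁴ - 4y³ + 88y² + 62y + 344 = (2y² + 2y + 8)(y² - 3y + 43) + (0)
The last nonzero remainder y² - 3y + 43 is already monic.

y² - 3y + 43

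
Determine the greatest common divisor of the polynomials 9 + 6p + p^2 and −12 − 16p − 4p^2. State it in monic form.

Euclidean algorithm in ℚ[p]:
  p^2 + 6p + 9 = (−1/4)(−4p^2 − 16p − 12) + (2p + 6)
  −4p^2 − 16p − 12 = (−2p − 2)(2p + 6) + (0)
Last nonzero remainder: 2p + 6. Dividing through by 2 gives the monic gcd p + 3.

3 + p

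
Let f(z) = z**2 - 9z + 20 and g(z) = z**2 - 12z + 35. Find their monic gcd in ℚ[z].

Apply the Euclidean algorithm:
  z**2 - 9z + 20 = (z**2 - 12z + 35) + (3z - 15)
  z**2 - 12z + 35 = ((1/3)z - 7/3)(3z - 15) + (0)
Last nonzero remainder: 3z - 15. Dividing through by 3 gives the monic gcd z - 5.

z - 5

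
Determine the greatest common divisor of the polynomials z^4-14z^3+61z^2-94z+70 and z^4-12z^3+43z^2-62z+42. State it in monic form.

z^3-9z^2+16z-14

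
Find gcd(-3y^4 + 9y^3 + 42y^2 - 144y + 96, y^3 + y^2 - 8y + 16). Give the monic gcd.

y + 4

Apply the Euclidean algorithm:
  -3y^4 + 9y^3 + 42y^2 - 144y + 96 = (-3y + 12)(y^3 + y^2 - 8y + 16) + (6y^2 - 96)
  y^3 + y^2 - 8y + 16 = ((1/6)y + 1/6)(6y^2 - 96) + (8y + 32)
  6y^2 - 96 = ((3/4)y - 3)(8y + 32) + (0)
Last nonzero remainder: 8y + 32. Dividing through by 8 gives the monic gcd y + 4.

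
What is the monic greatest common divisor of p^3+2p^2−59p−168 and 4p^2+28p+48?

p+3

Euclidean algorithm in ℚ[p]:
  p^3+2p^2−59p−168 = ((1/4)p−5/4)(4p^2+28p+48) + (−36p−108)
  4p^2+28p+48 = (−(1/9)p−4/9)(−36p−108) + (0)
Last nonzero remainder: −36p−108. Dividing through by −36 gives the monic gcd p+3.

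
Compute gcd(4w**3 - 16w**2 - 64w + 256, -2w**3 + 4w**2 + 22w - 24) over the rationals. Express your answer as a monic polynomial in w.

w - 4

Euclidean algorithm in ℚ[w]:
  4w**3 - 16w**2 - 64w + 256 = (-2)(-2w**3 + 4w**2 + 22w - 24) + (-8w**2 - 20w + 208)
  -2w**3 + 4w**2 + 22w - 24 = ((1/4)w - 9/8)(-8w**2 - 20w + 208) + (-(105/2)w + 210)
  -8w**2 - 20w + 208 = ((16/105)w + 104/105)(-(105/2)w + 210) + (0)
Last nonzero remainder: -(105/2)w + 210. Dividing through by -105/2 gives the monic gcd w - 4.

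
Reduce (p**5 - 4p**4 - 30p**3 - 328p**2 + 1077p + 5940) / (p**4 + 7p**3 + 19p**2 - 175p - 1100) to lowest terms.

(p**2 - 6p - 27)/(p + 5)

Apply the Euclidean algorithm:
  p**5 - 4p**4 - 30p**3 - 328p**2 + 1077p + 5940 = (p - 11)(p**4 + 7p**3 + 19p**2 - 175p - 1100) + (28p**3 + 56p**2 + 252p - 6160)
  p**4 + 7p**3 + 19p**2 - 175p - 1100 = ((1/28)p + 5/28)(28p**3 + 56p**2 + 252p - 6160) + (0)
Last nonzero remainder: 28p**3 + 56p**2 + 252p - 6160. Dividing through by 28 gives the monic gcd p**3 + 2p**2 + 9p - 220.
Cancel p**3 + 2p**2 + 9p - 220 from numerator and denominator to get the reduced form.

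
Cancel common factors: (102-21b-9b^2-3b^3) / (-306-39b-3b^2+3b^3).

Euclidean algorithm in ℚ[b]:
  -3b^3-9b^2-21b+102 = (-1)(3b^3-3b^2-39b-306) + (-12b^2-60b-204)
  3b^3-3b^2-39b-306 = (-(1/4)b+3/2)(-12b^2-60b-204) + (0)
Last nonzero remainder: -12b^2-60b-204. Dividing through by -12 gives the monic gcd b^2+5b+17.
Cancel b^2+5b+17 from numerator and denominator to get the reduced form.

(2-b)/(-6+b)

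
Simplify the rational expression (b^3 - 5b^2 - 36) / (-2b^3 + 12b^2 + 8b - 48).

Apply the Euclidean algorithm:
  b^3 - 5b^2 - 36 = (-1/2)(-2b^3 + 12b^2 + 8b - 48) + (b^2 + 4b - 60)
  -2b^3 + 12b^2 + 8b - 48 = (-2b + 20)(b^2 + 4b - 60) + (-192b + 1152)
  b^2 + 4b - 60 = (-(1/192)b - 5/96)(-192b + 1152) + (0)
Last nonzero remainder: -192b + 1152. Dividing through by -192 gives the monic gcd b - 6.
Cancel b - 6 from numerator and denominator to get the reduced form.

(-b^2 - b - 6)/(2b^2 - 8)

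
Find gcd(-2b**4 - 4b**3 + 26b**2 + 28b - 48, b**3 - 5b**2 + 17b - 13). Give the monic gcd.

b - 1

Apply the Euclidean algorithm:
  -2b**4 - 4b**3 + 26b**2 + 28b - 48 = (-2b - 14)(b**3 - 5b**2 + 17b - 13) + (-10b**2 + 240b - 230)
  b**3 - 5b**2 + 17b - 13 = (-(1/10)b - 19/10)(-10b**2 + 240b - 230) + (450b - 450)
  -10b**2 + 240b - 230 = (-(1/45)b + 23/45)(450b - 450) + (0)
Last nonzero remainder: 450b - 450. Dividing through by 450 gives the monic gcd b - 1.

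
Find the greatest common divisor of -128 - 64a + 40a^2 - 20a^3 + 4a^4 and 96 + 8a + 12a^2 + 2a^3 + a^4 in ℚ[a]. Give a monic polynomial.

Repeated division with remainder:
  4a^4 - 20a^3 + 40a^2 - 64a - 128 = (4)(a^4 + 2a^3 + 12a^2 + 8a + 96) + (-28a^3 - 8a^2 - 96a - 512)
  a^4 + 2a^3 + 12a^2 + 8a + 96 = (-(1/28)a - 3/49)(-28a^3 - 8a^2 - 96a - 512) + ((396/49)a^2 - (792/49)a + 3168/49)
  -28a^3 - 8a^2 - 96a - 512 = (-(343/99)a - 784/99)((396/49)a^2 - (792/49)a + 3168/49) + (0)
Last nonzero remainder: (396/49)a^2 - (792/49)a + 3168/49. Dividing through by 396/49 gives the monic gcd a^2 - 2a + 8.

8 - 2a + a^2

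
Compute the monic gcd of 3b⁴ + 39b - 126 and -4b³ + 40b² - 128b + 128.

b - 2

By polynomial division,
  3b⁴ + 39b - 126 = (-(3/4)b - 15/2)(-4b³ + 40b² - 128b + 128) + (204b² - 825b + 834)
  -4b³ + 40b² - 128b + 128 = (-(1/51)b + 135/1156)(204b² - 825b + 834) + (-(17689/1156)b + 17689/578)
  204b² - 825b + 834 = (-(235824/17689)b + 482052/17689)(-(17689/1156)b + 17689/578) + (0)
Last nonzero remainder: -(17689/1156)b + 17689/578. Dividing through by -17689/1156 gives the monic gcd b - 2.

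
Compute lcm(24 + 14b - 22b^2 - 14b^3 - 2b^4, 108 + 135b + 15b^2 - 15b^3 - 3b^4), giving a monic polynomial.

By polynomial division,
  -2b^4 - 14b^3 - 22b^2 + 14b + 24 = (2/3)(-3b^4 - 15b^3 + 15b^2 + 135b + 108) + (-4b^3 - 32b^2 - 76b - 48)
  -3b^4 - 15b^3 + 15b^2 + 135b + 108 = ((3/4)b - 9/4)(-4b^3 - 32b^2 - 76b - 48) + (0)
Last nonzero remainder: -4b^3 - 32b^2 - 76b - 48. Dividing through by -4 gives the monic gcd b^3 + 8b^2 + 19b + 12.
Then lcm(f, g) = f·g / gcd(f, g); expanding and making the result monic gives the answer.

36 + 9b - 40b^2 - 10b^3 + 4b^4 + b^5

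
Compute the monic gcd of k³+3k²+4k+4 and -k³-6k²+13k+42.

k+2

Euclidean algorithm in ℚ[k]:
  k³+3k²+4k+4 = (-1)(-k³-6k²+13k+42) + (-3k²+17k+46)
  -k³-6k²+13k+42 = ((1/3)k+35/9)(-3k²+17k+46) + (-(616/9)k-1232/9)
  -3k²+17k+46 = ((27/616)k-207/616)(-(616/9)k-1232/9) + (0)
Last nonzero remainder: -(616/9)k-1232/9. Dividing through by -616/9 gives the monic gcd k+2.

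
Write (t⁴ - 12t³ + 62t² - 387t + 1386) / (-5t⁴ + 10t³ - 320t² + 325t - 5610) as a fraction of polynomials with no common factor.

(-t² + 13t - 42)/(5t² - 15t + 170)

Apply the Euclidean algorithm:
  t⁴ - 12t³ + 62t² - 387t + 1386 = (-1/5)(-5t⁴ + 10t³ - 320t² + 325t - 5610) + (-10t³ - 2t² - 322t + 264)
  -5t⁴ + 10t³ - 320t² + 325t - 5610 = ((1/2)t - 11/10)(-10t³ - 2t² - 322t + 264) + (-(806/5)t² - (806/5)t - 26598/5)
  -10t³ - 2t² - 322t + 264 = ((25/403)t - 20/403)(-(806/5)t² - (806/5)t - 26598/5) + (0)
Last nonzero remainder: -(806/5)t² - (806/5)t - 26598/5. Dividing through by -806/5 gives the monic gcd t² + t + 33.
Cancel t² + t + 33 from numerator and denominator to get the reduced form.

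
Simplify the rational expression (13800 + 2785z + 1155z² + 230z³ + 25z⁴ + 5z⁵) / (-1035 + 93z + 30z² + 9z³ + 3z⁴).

(120 - 5z + 5z²)/(-9 + 3z)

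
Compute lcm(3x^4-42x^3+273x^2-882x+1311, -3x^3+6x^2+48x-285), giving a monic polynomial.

x^5-9x^4+21x^3+161x^2-1033x+2185

Apply the Euclidean algorithm:
  3x^4-42x^3+273x^2-882x+1311 = (-x+12)(-3x^3+6x^2+48x-285) + (249x^2-1743x+4731)
  -3x^3+6x^2+48x-285 = (-(1/83)x-5/83)(249x^2-1743x+4731) + (0)
Last nonzero remainder: 249x^2-1743x+4731. Dividing through by 249 gives the monic gcd x^2-7x+19.
Then lcm(f, g) = f·g / gcd(f, g); expanding and making the result monic gives the answer.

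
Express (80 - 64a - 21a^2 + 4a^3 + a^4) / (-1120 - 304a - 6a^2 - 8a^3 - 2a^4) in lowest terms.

Apply the Euclidean algorithm:
  a^4 + 4a^3 - 21a^2 - 64a + 80 = (-1/2)(-2a^4 - 8a^3 - 6a^2 - 304a - 1120) + (-24a^2 - 216a - 480)
  -2a^4 - 8a^3 - 6a^2 - 304a - 1120 = ((1/12)a^2 - (5/12)a + 7/3)(-24a^2 - 216a - 480) + (0)
Last nonzero remainder: -24a^2 - 216a - 480. Dividing through by -24 gives the monic gcd a^2 + 9a + 20.
Cancel a^2 + 9a + 20 from numerator and denominator to get the reduced form.

(-4 + 5a - a^2)/(56 - 10a + 2a^2)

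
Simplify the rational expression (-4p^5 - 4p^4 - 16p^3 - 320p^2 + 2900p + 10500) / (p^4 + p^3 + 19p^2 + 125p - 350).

Apply the Euclidean algorithm:
  -4p^5 - 4p^4 - 16p^3 - 320p^2 + 2900p + 10500 = (-4p)(p^4 + p^3 + 19p^2 + 125p - 350) + (60p^3 + 180p^2 + 1500p + 10500)
  p^4 + p^3 + 19p^2 + 125p - 350 = ((1/60)p - 1/30)(60p^3 + 180p^2 + 1500p + 10500) + (0)
Last nonzero remainder: 60p^3 + 180p^2 + 1500p + 10500. Dividing through by 60 gives the monic gcd p^3 + 3p^2 + 25p + 175.
Cancel p^3 + 3p^2 + 25p + 175 from numerator and denominator to get the reduced form.

(-4p^2 + 8p + 60)/(p - 2)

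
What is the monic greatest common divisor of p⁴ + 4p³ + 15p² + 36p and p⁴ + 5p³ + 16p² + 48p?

p³ + p² + 12p

Euclidean algorithm in ℚ[p]:
  p⁴ + 4p³ + 15p² + 36p = (p⁴ + 5p³ + 16p² + 48p) + (-p³ - p² - 12p)
  p⁴ + 5p³ + 16p² + 48p = (-p - 4)(-p³ - p² - 12p) + (0)
Last nonzero remainder: -p³ - p² - 12p. Dividing through by -1 gives the monic gcd p³ + p² + 12p.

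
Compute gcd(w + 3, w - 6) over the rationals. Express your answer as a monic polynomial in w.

Euclidean algorithm in ℚ[w]:
  w + 3 = (w - 6) + (9)
  w - 6 = ((1/9)w - 2/3)(9) + (0)
The last nonzero remainder is the constant 9, so the polynomials are coprime and gcd = 1.

1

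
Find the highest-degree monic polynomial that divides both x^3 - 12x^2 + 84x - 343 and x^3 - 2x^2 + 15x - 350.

Euclidean algorithm in ℚ[x]:
  x^3 - 12x^2 + 84x - 343 = (x^3 - 2x^2 + 15x - 350) + (-10x^2 + 69x + 7)
  x^3 - 2x^2 + 15x - 350 = (-(1/10)x - 49/100)(-10x^2 + 69x + 7) + ((4951/100)x - 34657/100)
  -10x^2 + 69x + 7 = (-(1000/4951)x - 100/4951)((4951/100)x - 34657/100) + (0)
Last nonzero remainder: (4951/100)x - 34657/100. Dividing through by 4951/100 gives the monic gcd x - 7.

x - 7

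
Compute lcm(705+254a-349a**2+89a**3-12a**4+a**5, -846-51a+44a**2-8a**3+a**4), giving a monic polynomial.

-12690-6687a+6225a**2-301a**3-400a**4+107a**5-15a**6+a**7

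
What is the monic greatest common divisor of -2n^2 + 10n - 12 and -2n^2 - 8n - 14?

1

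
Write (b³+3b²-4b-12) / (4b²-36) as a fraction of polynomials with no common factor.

Euclidean algorithm in ℚ[b]:
  b³+3b²-4b-12 = ((1/4)b+3/4)(4b²-36) + (5b+15)
  4b²-36 = ((4/5)b-12/5)(5b+15) + (0)
Last nonzero remainder: 5b+15. Dividing through by 5 gives the monic gcd b+3.
Cancel b+3 from numerator and denominator to get the reduced form.

(b²-4)/(4b-12)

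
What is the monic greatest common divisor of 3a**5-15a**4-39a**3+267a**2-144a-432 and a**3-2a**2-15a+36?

a**3-2a**2-15a+36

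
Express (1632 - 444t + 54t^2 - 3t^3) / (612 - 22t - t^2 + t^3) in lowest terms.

(24 - 3t)/(9 + t)

By polynomial division,
  -3t^3 + 54t^2 - 444t + 1632 = (-3)(t^3 - t^2 - 22t + 612) + (51t^2 - 510t + 3468)
  t^3 - t^2 - 22t + 612 = ((1/51)t + 3/17)(51t^2 - 510t + 3468) + (0)
Last nonzero remainder: 51t^2 - 510t + 3468. Dividing through by 51 gives the monic gcd t^2 - 10t + 68.
Cancel t^2 - 10t + 68 from numerator and denominator to get the reduced form.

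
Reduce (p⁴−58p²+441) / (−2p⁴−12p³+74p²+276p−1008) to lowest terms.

(−p²+4p+21)/(2p²+4p−48)

Apply the Euclidean algorithm:
  p⁴−58p²+441 = (−1/2)(−2p⁴−12p³+74p²+276p−1008) + (−6p³−21p²+138p−63)
  −2p⁴−12p³+74p²+276p−1008 = ((1/3)p+5/6)(−6p³−21p²+138p−63) + ((91/2)p²+182p−1911/2)
  −6p³−21p²+138p−63 = (−(12/91)p+6/91)((91/2)p²+182p−1911/2) + (0)
Last nonzero remainder: (91/2)p²+182p−1911/2. Dividing through by 91/2 gives the monic gcd p²+4p−21.
Cancel p²+4p−21 from numerator and denominator to get the reduced form.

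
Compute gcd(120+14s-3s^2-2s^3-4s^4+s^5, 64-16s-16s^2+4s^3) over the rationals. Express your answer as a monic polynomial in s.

-8-2s+s^2

Repeated division with remainder:
  s^5-4s^4-2s^3-3s^2+14s+120 = ((1/4)s^2+1/2)(4s^3-16s^2-16s+64) + (-11s^2+22s+88)
  4s^3-16s^2-16s+64 = (-(4/11)s+8/11)(-11s^2+22s+88) + (0)
Last nonzero remainder: -11s^2+22s+88. Dividing through by -11 gives the monic gcd s^2-2s-8.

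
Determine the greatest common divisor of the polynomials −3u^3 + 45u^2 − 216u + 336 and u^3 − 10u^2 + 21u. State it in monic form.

u − 7

Apply the Euclidean algorithm:
  −3u^3 + 45u^2 − 216u + 336 = (−3)(u^3 − 10u^2 + 21u) + (15u^2 − 153u + 336)
  u^3 − 10u^2 + 21u = ((1/15)u + 1/75)(15u^2 − 153u + 336) + ((16/25)u − 112/25)
  15u^2 − 153u + 336 = ((375/16)u − 75)((16/25)u − 112/25) + (0)
Last nonzero remainder: (16/25)u − 112/25. Dividing through by 16/25 gives the monic gcd u − 7.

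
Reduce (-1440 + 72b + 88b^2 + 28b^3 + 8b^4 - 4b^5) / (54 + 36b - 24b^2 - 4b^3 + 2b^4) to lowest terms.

(80 - 4b + 4b^2 - 2b^3)/(-3 - 2b + b^2)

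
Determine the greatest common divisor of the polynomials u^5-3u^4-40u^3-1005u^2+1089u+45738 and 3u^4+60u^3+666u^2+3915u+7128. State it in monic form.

Apply the Euclidean algorithm:
  u^5-3u^4-40u^3-1005u^2+1089u+45738 = ((1/3)u-23/3)(3u^4+60u^3+666u^2+3915u+7128) + (198u^3+2796u^2+28728u+100386)
  3u^4+60u^3+666u^2+3915u+7128 = ((1/66)u+97/1089)(198u^3+2796u^2+28728u+100386) + (-(6650/363)u^2-(19950/121)u-19950/11)
  198u^3+2796u^2+28728u+100386 = (-(35937/3325)u-184041/3325)(-(6650/363)u^2-(19950/121)u-19950/11) + (0)
Last nonzero remainder: -(6650/363)u^2-(19950/121)u-19950/11. Dividing through by -6650/363 gives the monic gcd u^2+9u+99.

u^2+9u+99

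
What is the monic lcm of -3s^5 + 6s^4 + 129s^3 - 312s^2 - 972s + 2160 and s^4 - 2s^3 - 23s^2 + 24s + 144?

s^7 - 3s^6 - 53s^5 + 171s^4 + 736s^3 - 2292s^2 - 3168s + 8640

Euclidean algorithm in ℚ[s]:
  -3s^5 + 6s^4 + 129s^3 - 312s^2 - 972s + 2160 = (-3s)(s^4 - 2s^3 - 23s^2 + 24s + 144) + (60s^3 - 240s^2 - 540s + 2160)
  s^4 - 2s^3 - 23s^2 + 24s + 144 = ((1/60)s + 1/30)(60s^3 - 240s^2 - 540s + 2160) + (-6s^2 + 6s + 72)
  60s^3 - 240s^2 - 540s + 2160 = (-10s + 30)(-6s^2 + 6s + 72) + (0)
Last nonzero remainder: -6s^2 + 6s + 72. Dividing through by -6 gives the monic gcd s^2 - s - 12.
Then lcm(f, g) = f·g / gcd(f, g); expanding and making the result monic gives the answer.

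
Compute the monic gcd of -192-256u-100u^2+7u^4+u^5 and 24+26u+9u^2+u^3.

24+26u+9u^2+u^3

Euclidean algorithm in ℚ[u]:
  u^5+7u^4-100u^2-256u-192 = (u^2-2u-8)(u^3+9u^2+26u+24) + (0)
The last nonzero remainder u^3+9u^2+26u+24 is already monic.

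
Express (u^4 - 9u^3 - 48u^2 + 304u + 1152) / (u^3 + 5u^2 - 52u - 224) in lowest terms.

Apply the Euclidean algorithm:
  u^4 - 9u^3 - 48u^2 + 304u + 1152 = (u - 14)(u^3 + 5u^2 - 52u - 224) + (74u^2 - 200u - 1984)
  u^3 + 5u^2 - 52u - 224 = ((1/74)u + 285/2738)(74u^2 - 200u - 1984) + (-(5984/1369)u - 23936/1369)
  74u^2 - 200u - 1984 = (-(50653/2992)u + 42439/374)(-(5984/1369)u - 23936/1369) + (0)
Last nonzero remainder: -(5984/1369)u - 23936/1369. Dividing through by -5984/1369 gives the monic gcd u + 4.
Cancel u + 4 from numerator and denominator to get the reduced form.

(u^3 - 13u^2 + 4u + 288)/(u^2 + u - 56)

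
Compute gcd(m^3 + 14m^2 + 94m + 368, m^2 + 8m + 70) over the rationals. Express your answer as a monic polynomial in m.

1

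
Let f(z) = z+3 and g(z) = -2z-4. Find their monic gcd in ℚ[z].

1

Repeated division with remainder:
  z+3 = (-1/2)(-2z-4) + (1)
  -2z-4 = (-2z-4)(1) + (0)
The last nonzero remainder is the constant 1, so the polynomials are coprime and gcd = 1.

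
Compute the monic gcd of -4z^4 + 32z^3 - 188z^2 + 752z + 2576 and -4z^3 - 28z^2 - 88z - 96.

z + 2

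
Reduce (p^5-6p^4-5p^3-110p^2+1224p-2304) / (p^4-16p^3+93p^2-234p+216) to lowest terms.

(p^2+7p+32)/(p-3)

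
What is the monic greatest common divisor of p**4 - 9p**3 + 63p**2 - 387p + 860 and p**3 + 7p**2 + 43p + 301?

Apply the Euclidean algorithm:
  p**4 - 9p**3 + 63p**2 - 387p + 860 = (p - 16)(p**3 + 7p**2 + 43p + 301) + (132p**2 + 5676)
  p**3 + 7p**2 + 43p + 301 = ((1/132)p + 7/132)(132p**2 + 5676) + (0)
Last nonzero remainder: 132p**2 + 5676. Dividing through by 132 gives the monic gcd p**2 + 43.

p**2 + 43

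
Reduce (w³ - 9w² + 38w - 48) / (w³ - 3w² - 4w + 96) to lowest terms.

(w - 2)/(w + 4)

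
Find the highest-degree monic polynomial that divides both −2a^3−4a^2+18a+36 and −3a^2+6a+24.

a+2

By polynomial division,
  −2a^3−4a^2+18a+36 = ((2/3)a+8/3)(−3a^2+6a+24) + (−14a−28)
  −3a^2+6a+24 = ((3/14)a−6/7)(−14a−28) + (0)
Last nonzero remainder: −14a−28. Dividing through by −14 gives the monic gcd a+2.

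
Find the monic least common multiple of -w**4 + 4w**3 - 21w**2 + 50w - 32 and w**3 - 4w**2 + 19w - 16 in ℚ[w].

w**6 - 7w**5 + 49w**4 - 177w**3 + 518w**2 - 896w + 512

Euclidean algorithm in ℚ[w]:
  -w**4 + 4w**3 - 21w**2 + 50w - 32 = (-w)(w**3 - 4w**2 + 19w - 16) + (-2w**2 + 34w - 32)
  w**3 - 4w**2 + 19w - 16 = (-(1/2)w - 13/2)(-2w**2 + 34w - 32) + (224w - 224)
  -2w**2 + 34w - 32 = (-(1/112)w + 1/7)(224w - 224) + (0)
Last nonzero remainder: 224w - 224. Dividing through by 224 gives the monic gcd w - 1.
Then lcm(f, g) = f·g / gcd(f, g); expanding and making the result monic gives the answer.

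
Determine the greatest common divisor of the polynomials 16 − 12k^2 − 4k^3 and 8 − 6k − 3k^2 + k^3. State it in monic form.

−2 + k + k^2

By polynomial division,
  −4k^3 − 12k^2 + 16 = (−4)(k^3 − 3k^2 − 6k + 8) + (−24k^2 − 24k + 48)
  k^3 − 3k^2 − 6k + 8 = (−(1/24)k + 1/6)(−24k^2 − 24k + 48) + (0)
Last nonzero remainder: −24k^2 − 24k + 48. Dividing through by −24 gives the monic gcd k^2 + k − 2.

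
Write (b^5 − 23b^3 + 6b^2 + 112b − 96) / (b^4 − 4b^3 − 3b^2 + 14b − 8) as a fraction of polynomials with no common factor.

(b^3 + 5b^2 − 2b − 24)/(b^2 + b − 2)

Euclidean algorithm in ℚ[b]:
  b^5 − 23b^3 + 6b^2 + 112b − 96 = (b + 4)(b^4 − 4b^3 − 3b^2 + 14b − 8) + (−4b^3 + 4b^2 + 64b − 64)
  b^4 − 4b^3 − 3b^2 + 14b − 8 = (−(1/4)b + 3/4)(−4b^3 + 4b^2 + 64b − 64) + (10b^2 − 50b + 40)
  −4b^3 + 4b^2 + 64b − 64 = (−(2/5)b − 8/5)(10b^2 − 50b + 40) + (0)
Last nonzero remainder: 10b^2 − 50b + 40. Dividing through by 10 gives the monic gcd b^2 − 5b + 4.
Cancel b^2 − 5b + 4 from numerator and denominator to get the reduced form.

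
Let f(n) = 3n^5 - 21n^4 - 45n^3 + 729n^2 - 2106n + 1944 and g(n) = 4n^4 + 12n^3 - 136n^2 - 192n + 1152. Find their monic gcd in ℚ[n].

Euclidean algorithm in ℚ[n]:
  3n^5 - 21n^4 - 45n^3 + 729n^2 - 2106n + 1944 = ((3/4)n - 15/2)(4n^4 + 12n^3 - 136n^2 - 192n + 1152) + (147n^3 - 147n^2 - 4410n + 10584)
  4n^4 + 12n^3 - 136n^2 - 192n + 1152 = ((4/147)n + 16/147)(147n^3 - 147n^2 - 4410n + 10584) + (0)
Last nonzero remainder: 147n^3 - 147n^2 - 4410n + 10584. Dividing through by 147 gives the monic gcd n^3 - n^2 - 30n + 72.

n^3 - n^2 - 30n + 72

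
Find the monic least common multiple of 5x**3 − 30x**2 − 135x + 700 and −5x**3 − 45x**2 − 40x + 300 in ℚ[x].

x**5 − 2x**4 − 63x**3 + 104x**2 + 884x − 1680

Euclidean algorithm in ℚ[x]:
  5x**3 − 30x**2 − 135x + 700 = (−1)(−5x**3 − 45x**2 − 40x + 300) + (−75x**2 − 175x + 1000)
  −5x**3 − 45x**2 − 40x + 300 = ((1/15)x + 4/9)(−75x**2 − 175x + 1000) + (−(260/9)x − 1300/9)
  −75x**2 − 175x + 1000 = ((135/52)x − 90/13)(−(260/9)x − 1300/9) + (0)
Last nonzero remainder: −(260/9)x − 1300/9. Dividing through by −260/9 gives the monic gcd x + 5.
Then lcm(f, g) = f·g / gcd(f, g); expanding and making the result monic gives the answer.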